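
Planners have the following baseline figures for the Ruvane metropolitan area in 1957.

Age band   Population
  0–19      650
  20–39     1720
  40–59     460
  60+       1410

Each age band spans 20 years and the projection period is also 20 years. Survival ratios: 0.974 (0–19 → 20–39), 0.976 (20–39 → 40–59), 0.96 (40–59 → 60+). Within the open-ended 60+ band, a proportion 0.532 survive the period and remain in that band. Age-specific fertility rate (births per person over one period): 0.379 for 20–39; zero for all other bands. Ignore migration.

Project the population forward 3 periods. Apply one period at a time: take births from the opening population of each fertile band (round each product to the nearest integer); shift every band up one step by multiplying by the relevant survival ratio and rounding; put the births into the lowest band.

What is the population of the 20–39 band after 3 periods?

234

Period 1:
Births: 1720 × 0.379 = 652
20–39: 650 × 0.974 = 633
40–59: 1720 × 0.976 = 1679
60+: 460 × 0.96 + 1410 × 0.532 = 442 + 750 = 1192
End of period: [652, 633, 1679, 1192]
Period 2:
Births: 633 × 0.379 = 240
20–39: 652 × 0.974 = 635
40–59: 633 × 0.976 = 618
60+: 1679 × 0.96 + 1192 × 0.532 = 1612 + 634 = 2246
End of period: [240, 635, 618, 2246]
Period 3:
Births: 635 × 0.379 = 241
20–39: 240 × 0.974 = 234
40–59: 635 × 0.976 = 620
60+: 618 × 0.96 + 2246 × 0.532 = 593 + 1195 = 1788
End of period: [241, 234, 620, 1788]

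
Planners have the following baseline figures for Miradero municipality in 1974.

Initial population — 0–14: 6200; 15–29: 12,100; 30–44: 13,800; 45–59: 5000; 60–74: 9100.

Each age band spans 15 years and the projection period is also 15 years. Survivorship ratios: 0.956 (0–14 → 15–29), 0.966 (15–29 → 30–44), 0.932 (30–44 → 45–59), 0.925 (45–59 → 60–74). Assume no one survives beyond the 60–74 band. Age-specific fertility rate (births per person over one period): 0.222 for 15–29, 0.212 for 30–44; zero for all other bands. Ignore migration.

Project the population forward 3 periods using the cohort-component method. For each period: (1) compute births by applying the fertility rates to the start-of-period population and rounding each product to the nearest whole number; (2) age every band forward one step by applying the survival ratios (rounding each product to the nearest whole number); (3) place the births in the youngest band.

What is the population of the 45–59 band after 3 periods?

Call the bands 1 to 5, youngest first.
After projecting period 1:
Births: 12100 × 0.222 = 2686  |  13800 × 0.212 = 2926 → 5612
Band 2: 6200 × 0.956 = 5927
Band 3: 12100 × 0.966 = 11689
Band 4: 13800 × 0.932 = 12862
Band 5: 5000 × 0.925 = 4625
Population now: 0–14=5612, 15–29=5927, 30–44=11689, 45–59=12862, 60–74=4625
After projecting period 2:
Births: 5927 × 0.222 = 1316  |  11689 × 0.212 = 2478 → 3794
Band 2: 5612 × 0.956 = 5365
Band 3: 5927 × 0.966 = 5725
Band 4: 11689 × 0.932 = 10894
Band 5: 12862 × 0.925 = 11897
Population now: 0–14=3794, 15–29=5365, 30–44=5725, 45–59=10894, 60–74=11897
After projecting period 3:
Births: 5365 × 0.222 = 1191  |  5725 × 0.212 = 1214 → 2405
Band 2: 3794 × 0.956 = 3627
Band 3: 5365 × 0.966 = 5183
Band 4: 5725 × 0.932 = 5336
Band 5: 10894 × 0.925 = 10077
Population now: 0–14=2405, 15–29=3627, 30–44=5183, 45–59=5336, 60–74=10077

5336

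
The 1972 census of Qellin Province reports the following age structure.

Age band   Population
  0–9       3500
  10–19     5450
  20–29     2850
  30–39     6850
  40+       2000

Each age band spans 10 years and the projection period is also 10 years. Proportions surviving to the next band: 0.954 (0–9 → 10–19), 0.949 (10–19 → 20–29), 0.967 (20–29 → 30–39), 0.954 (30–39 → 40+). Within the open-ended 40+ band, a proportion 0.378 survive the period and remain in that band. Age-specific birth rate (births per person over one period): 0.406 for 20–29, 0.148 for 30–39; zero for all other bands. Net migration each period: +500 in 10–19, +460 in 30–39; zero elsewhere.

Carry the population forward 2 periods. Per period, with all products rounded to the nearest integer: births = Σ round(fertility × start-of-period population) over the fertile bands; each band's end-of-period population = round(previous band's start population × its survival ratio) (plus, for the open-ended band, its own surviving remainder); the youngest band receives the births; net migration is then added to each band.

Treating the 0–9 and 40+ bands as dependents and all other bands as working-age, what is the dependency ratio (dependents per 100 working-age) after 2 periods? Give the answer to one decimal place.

[period 1]
Births: 2850 × 0.406 = 1157  |  6850 × 0.148 = 1014 — total 2171
10–19: 3500 × 0.954 = 3339
20–29: 5450 × 0.949 = 5172
30–39: 2850 × 0.967 = 2756
40+: 6850 × 0.954 + 2000 × 0.378 = 6535 + 756 = 7291
Net migration: 10–19 + 500 → 3839; 30–39 + 460 → 3216
→ [2171, 3839, 5172, 3216, 7291]
[period 2]
Births: 5172 × 0.406 = 2100  |  3216 × 0.148 = 476 — total 2576
10–19: 2171 × 0.954 = 2071
20–29: 3839 × 0.949 = 3643
30–39: 5172 × 0.967 = 5001
40+: 3216 × 0.954 + 7291 × 0.378 = 3068 + 2756 = 5824
Net migration: 10–19 + 500 → 2571; 30–39 + 460 → 5461
→ [2576, 2571, 3643, 5461, 5824]
Dependents (band 0–9 + band 40+) = 2576 + 5824 = 8400; working-age = 11675; ratio = 8400/11675 × 100 = 71.9

71.9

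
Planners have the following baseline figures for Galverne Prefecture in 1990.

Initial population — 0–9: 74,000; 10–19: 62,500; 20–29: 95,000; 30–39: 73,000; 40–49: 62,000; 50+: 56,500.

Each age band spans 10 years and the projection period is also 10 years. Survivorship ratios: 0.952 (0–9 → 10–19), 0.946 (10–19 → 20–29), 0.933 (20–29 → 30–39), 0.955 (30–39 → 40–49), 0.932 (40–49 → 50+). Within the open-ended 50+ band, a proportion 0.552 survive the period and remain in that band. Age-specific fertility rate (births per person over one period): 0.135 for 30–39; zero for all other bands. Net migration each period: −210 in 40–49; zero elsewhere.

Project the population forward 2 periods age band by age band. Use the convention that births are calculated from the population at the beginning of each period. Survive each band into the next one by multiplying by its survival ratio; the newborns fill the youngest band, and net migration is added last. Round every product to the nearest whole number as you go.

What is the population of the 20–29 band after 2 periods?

Let group 1 be 0–9 through group 6 = 50+.
[period 1]
Births: 73000 * 0.135 = 9855
Group 2: 74000 * 0.952 = 70448
Group 3: 62500 * 0.946 = 59125
Group 4: 95000 * 0.933 = 88635
Group 5: 73000 * 0.955 = 69715
Group 6: 62000 * 0.932 + 56500 * 0.552 = 57784 + 31188 = 88972
Net migration: Group 5 − 210 → 69505
→ [9855, 70448, 59125, 88635, 69505, 88972]
[period 2]
Births: 88635 * 0.135 = 11966
Group 2: 9855 * 0.952 = 9382
Group 3: 70448 * 0.946 = 66644
Group 4: 59125 * 0.933 = 55164
Group 5: 88635 * 0.955 = 84646
Group 6: 69505 * 0.932 + 88972 * 0.552 = 64779 + 49113 = 113892
Net migration: Group 5 − 210 → 84436
→ [11966, 9382, 66644, 55164, 84436, 113892]

66644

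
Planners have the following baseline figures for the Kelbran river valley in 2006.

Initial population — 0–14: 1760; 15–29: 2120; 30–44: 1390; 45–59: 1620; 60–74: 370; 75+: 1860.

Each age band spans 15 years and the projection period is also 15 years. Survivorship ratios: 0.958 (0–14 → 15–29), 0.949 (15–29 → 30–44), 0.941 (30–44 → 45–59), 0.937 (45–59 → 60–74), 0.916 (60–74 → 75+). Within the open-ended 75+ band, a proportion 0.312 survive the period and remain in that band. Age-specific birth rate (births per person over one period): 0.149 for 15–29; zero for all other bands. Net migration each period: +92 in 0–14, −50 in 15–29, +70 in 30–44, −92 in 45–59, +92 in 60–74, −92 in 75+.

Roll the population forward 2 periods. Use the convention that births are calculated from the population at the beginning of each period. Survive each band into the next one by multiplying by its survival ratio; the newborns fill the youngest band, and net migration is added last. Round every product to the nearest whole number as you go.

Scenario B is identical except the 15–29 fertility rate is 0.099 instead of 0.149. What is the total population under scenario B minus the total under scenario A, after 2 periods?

Period 1:
Births: 2120 × 0.149 = 316
15–29: 1760 × 0.958 = 1686
30–44: 2120 × 0.949 = 2012
45–59: 1390 × 0.941 = 1308
60–74: 1620 × 0.937 = 1518
75+: 370 × 0.916 + 1860 × 0.312 = 339 + 580 = 919
Net migration: 0–14 + 92 → 408; 15–29 − 50 → 1636; 30–44 + 70 → 2082; 45–59 − 92 → 1216; 60–74 + 92 → 1610; 75+ − 92 → 827
End of period: [408, 1636, 2082, 1216, 1610, 827]
Period 2:
Births: 1636 × 0.149 = 244
15–29: 408 × 0.958 = 391
30–44: 1636 × 0.949 = 1553
45–59: 2082 × 0.941 = 1959
60–74: 1216 × 0.937 = 1139
75+: 1610 × 0.916 + 827 × 0.312 = 1475 + 258 = 1733
Net migration: 0–14 + 92 → 336; 15–29 − 50 → 341; 30–44 + 70 → 1623; 45–59 − 92 → 1867; 60–74 + 92 → 1231; 75+ − 92 → 1641
End of period: [336, 341, 1623, 1867, 1231, 1641]
Scenario A total after 2 periods: 7039
Scenario B projection —
Period 1:
Births: 2120 × 0.099 = 210
15–29: 1760 × 0.958 = 1686
30–44: 2120 × 0.949 = 2012
45–59: 1390 × 0.941 = 1308
60–74: 1620 × 0.937 = 1518
75+: 370 × 0.916 + 1860 × 0.312 = 339 + 580 = 919
Net migration: 0–14 + 92 → 302; 15–29 − 50 → 1636; 30–44 + 70 → 2082; 45–59 − 92 → 1216; 60–74 + 92 → 1610; 75+ − 92 → 827
End of period: [302, 1636, 2082, 1216, 1610, 827]
Period 2:
Births: 1636 × 0.099 = 162
15–29: 302 × 0.958 = 289
30–44: 1636 × 0.949 = 1553
45–59: 2082 × 0.941 = 1959
60–74: 1216 × 0.937 = 1139
75+: 1610 × 0.916 + 827 × 0.312 = 1475 + 258 = 1733
Net migration: 0–14 + 92 → 254; 15–29 − 50 → 239; 30–44 + 70 → 1623; 45–59 − 92 → 1867; 60–74 + 92 → 1231; 75+ − 92 → 1641
End of period: [254, 239, 1623, 1867, 1231, 1641]
Scenario B total after 2 periods: 6855
Difference B − A = 6855 − 7039 = -184

-184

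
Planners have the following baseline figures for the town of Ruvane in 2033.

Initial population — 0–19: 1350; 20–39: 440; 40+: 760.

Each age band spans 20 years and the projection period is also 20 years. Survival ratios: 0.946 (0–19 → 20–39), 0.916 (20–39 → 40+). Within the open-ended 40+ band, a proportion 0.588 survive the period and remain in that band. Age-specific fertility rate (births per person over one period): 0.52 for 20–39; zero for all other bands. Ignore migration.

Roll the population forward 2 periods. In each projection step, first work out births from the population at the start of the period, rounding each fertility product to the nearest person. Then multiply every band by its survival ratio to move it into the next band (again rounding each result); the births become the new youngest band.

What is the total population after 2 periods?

2551

After projecting period 1:
Births: 440 × 0.52 = 229
20–39: 1350 × 0.946 = 1277
40+: 440 × 0.916 + 760 × 0.588 = 403 + 447 = 850
Giving 229 / 1277 / 850.
After projecting period 2:
Births: 1277 × 0.52 = 664
20–39: 229 × 0.946 = 217
40+: 1277 × 0.916 + 850 × 0.588 = 1170 + 500 = 1670
Giving 664 / 217 / 1670.
Total after period 2: 664 + 217 + 1670 = 2551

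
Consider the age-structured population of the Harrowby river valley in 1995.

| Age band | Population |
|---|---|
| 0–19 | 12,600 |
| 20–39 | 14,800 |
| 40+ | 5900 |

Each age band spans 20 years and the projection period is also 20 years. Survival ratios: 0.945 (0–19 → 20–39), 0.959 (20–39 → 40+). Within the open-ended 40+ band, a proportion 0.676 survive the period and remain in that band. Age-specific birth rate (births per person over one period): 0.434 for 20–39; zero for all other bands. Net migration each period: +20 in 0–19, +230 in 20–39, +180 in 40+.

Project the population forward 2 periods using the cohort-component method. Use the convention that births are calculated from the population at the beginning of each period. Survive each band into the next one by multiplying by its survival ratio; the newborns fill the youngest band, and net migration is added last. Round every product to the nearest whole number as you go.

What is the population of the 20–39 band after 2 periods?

Let group 1 be 0–19 through group 3 = 40+.
Period 1.
Births: 14800 * 0.434 = 6423
Group 2: 12600 * 0.945 = 11907
Group 3: 14800 * 0.959 + 5900 * 0.676 = 14193 + 3988 = 18181
Net migration: Group 1 + 20 → 6443; Group 2 + 230 → 12137; Group 3 + 180 → 18361
Giving 6443 / 12137 / 18361.
Period 2.
Births: 12137 * 0.434 = 5267
Group 2: 6443 * 0.945 = 6089
Group 3: 12137 * 0.959 + 18361 * 0.676 = 11639 + 12412 = 24051
Net migration: Group 1 + 20 → 5287; Group 2 + 230 → 6319; Group 3 + 180 → 24231
Giving 5287 / 6319 / 24231.

6319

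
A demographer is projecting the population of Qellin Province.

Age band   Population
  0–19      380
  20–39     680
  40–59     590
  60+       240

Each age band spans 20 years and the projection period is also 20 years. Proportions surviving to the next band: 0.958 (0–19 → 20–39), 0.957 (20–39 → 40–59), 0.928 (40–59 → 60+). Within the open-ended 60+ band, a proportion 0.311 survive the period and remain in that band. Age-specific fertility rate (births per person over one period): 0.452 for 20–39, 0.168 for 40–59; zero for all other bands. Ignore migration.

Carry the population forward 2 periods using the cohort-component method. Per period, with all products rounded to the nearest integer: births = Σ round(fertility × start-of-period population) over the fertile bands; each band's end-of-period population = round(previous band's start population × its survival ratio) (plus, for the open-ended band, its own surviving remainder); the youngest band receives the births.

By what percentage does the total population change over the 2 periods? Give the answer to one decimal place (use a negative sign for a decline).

— Period 1 —
Births: 680 * 0.452 = 307, 590 * 0.168 = 99 → 406
20–39: 380 * 0.958 = 364
40–59: 680 * 0.957 = 651
60+: 590 * 0.928 + 240 * 0.311 = 548 + 75 = 623
→ [406, 364, 651, 623]
— Period 2 —
Births: 364 * 0.452 = 165, 651 * 0.168 = 109 → 274
20–39: 406 * 0.958 = 389
40–59: 364 * 0.957 = 348
60+: 651 * 0.928 + 623 * 0.311 = 604 + 194 = 798
→ [274, 389, 348, 798]
Total: 1890 → 1809; change = -81; percentage change = -4.3%

-4.3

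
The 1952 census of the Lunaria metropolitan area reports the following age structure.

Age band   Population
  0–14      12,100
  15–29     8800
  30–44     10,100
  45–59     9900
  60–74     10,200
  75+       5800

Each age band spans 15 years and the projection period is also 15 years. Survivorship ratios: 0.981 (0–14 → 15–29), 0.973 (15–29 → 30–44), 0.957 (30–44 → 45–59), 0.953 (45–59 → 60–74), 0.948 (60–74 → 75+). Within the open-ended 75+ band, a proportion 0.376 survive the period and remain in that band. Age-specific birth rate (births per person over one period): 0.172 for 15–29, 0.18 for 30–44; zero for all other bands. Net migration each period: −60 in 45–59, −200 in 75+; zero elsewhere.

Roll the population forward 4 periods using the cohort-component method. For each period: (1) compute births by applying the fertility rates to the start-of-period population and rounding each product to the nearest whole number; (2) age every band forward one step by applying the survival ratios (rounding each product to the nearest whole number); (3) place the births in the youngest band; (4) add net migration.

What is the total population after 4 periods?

After projecting period 1:
Births: 8800 * 0.172 = 1514, 10100 * 0.18 = 1818 ⇒ total 3332
15–29: 12100 * 0.981 = 11870
30–44: 8800 * 0.973 = 8562
45–59: 10100 * 0.957 = 9666
60–74: 9900 * 0.953 = 9435
75+: 10200 * 0.948 + 5800 * 0.376 = 9670 + 2181 = 11851
Net migration: 45–59 − 60 → 9606; 75+ − 200 → 11651
→ [3332, 11870, 8562, 9606, 9435, 11651]
After projecting period 2:
Births: 11870 * 0.172 = 2042, 8562 * 0.18 = 1541 ⇒ total 3583
15–29: 3332 * 0.981 = 3269
30–44: 11870 * 0.973 = 11550
45–59: 8562 * 0.957 = 8194
60–74: 9606 * 0.953 = 9155
75+: 9435 * 0.948 + 11651 * 0.376 = 8944 + 4381 = 13325
Net migration: 45–59 − 60 → 8134; 75+ − 200 → 13125
→ [3583, 3269, 11550, 8134, 9155, 13125]
After projecting period 3:
Births: 3269 * 0.172 = 562, 11550 * 0.18 = 2079 ⇒ total 2641
15–29: 3583 * 0.981 = 3515
30–44: 3269 * 0.973 = 3181
45–59: 11550 * 0.957 = 11053
60–74: 8134 * 0.953 = 7752
75+: 9155 * 0.948 + 13125 * 0.376 = 8679 + 4935 = 13614
Net migration: 45–59 − 60 → 10993; 75+ − 200 → 13414
→ [2641, 3515, 3181, 10993, 7752, 13414]
After projecting period 4:
Births: 3515 * 0.172 = 605, 3181 * 0.18 = 573 ⇒ total 1178
15–29: 2641 * 0.981 = 2591
30–44: 3515 * 0.973 = 3420
45–59: 3181 * 0.957 = 3044
60–74: 10993 * 0.953 = 10476
75+: 7752 * 0.948 + 13414 * 0.376 = 7349 + 5044 = 12393
Net migration: 45–59 − 60 → 2984; 75+ − 200 → 12193
→ [1178, 2591, 3420, 2984, 10476, 12193]
Total after period 4: 1178 + 2591 + 3420 + 2984 + 10476 + 12193 = 32842

32842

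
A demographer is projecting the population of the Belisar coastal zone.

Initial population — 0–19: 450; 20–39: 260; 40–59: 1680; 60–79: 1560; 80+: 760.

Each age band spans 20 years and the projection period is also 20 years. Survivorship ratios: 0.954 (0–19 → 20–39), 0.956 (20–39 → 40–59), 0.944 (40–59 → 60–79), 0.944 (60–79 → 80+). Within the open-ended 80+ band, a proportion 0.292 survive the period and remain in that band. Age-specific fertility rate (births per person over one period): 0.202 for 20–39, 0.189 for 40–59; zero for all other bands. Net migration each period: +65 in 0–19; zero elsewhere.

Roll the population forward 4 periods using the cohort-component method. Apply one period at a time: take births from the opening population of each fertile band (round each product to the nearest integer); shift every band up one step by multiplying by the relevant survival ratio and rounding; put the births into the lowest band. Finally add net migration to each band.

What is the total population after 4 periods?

[period 1]
Births: 260 × 0.202 = 53  |  1680 × 0.189 = 318 — total 371
20–39: 450 × 0.954 = 429
40–59: 260 × 0.956 = 249
60–79: 1680 × 0.944 = 1586
80+: 1560 × 0.944 + 760 × 0.292 = 1473 + 222 = 1695
Net migration: 0–19 + 65 → 436
End of period: [436, 429, 249, 1586, 1695]
[period 2]
Births: 429 × 0.202 = 87  |  249 × 0.189 = 47 — total 134
20–39: 436 × 0.954 = 416
40–59: 429 × 0.956 = 410
60–79: 249 × 0.944 = 235
80+: 1586 × 0.944 + 1695 × 0.292 = 1497 + 495 = 1992
Net migration: 0–19 + 65 → 199
End of period: [199, 416, 410, 235, 1992]
[period 3]
Births: 416 × 0.202 = 84  |  410 × 0.189 = 77 — total 161
20–39: 199 × 0.954 = 190
40–59: 416 × 0.956 = 398
60–79: 410 × 0.944 = 387
80+: 235 × 0.944 + 1992 × 0.292 = 222 + 582 = 804
Net migration: 0–19 + 65 → 226
End of period: [226, 190, 398, 387, 804]
[period 4]
Births: 190 × 0.202 = 38  |  398 × 0.189 = 75 — total 113
20–39: 226 × 0.954 = 216
40–59: 190 × 0.956 = 182
60–79: 398 × 0.944 = 376
80+: 387 × 0.944 + 804 × 0.292 = 365 + 235 = 600
Net migration: 0–19 + 65 → 178
End of period: [178, 216, 182, 376, 600]
Total after period 4: 178 + 216 + 182 + 376 + 600 = 1552

1552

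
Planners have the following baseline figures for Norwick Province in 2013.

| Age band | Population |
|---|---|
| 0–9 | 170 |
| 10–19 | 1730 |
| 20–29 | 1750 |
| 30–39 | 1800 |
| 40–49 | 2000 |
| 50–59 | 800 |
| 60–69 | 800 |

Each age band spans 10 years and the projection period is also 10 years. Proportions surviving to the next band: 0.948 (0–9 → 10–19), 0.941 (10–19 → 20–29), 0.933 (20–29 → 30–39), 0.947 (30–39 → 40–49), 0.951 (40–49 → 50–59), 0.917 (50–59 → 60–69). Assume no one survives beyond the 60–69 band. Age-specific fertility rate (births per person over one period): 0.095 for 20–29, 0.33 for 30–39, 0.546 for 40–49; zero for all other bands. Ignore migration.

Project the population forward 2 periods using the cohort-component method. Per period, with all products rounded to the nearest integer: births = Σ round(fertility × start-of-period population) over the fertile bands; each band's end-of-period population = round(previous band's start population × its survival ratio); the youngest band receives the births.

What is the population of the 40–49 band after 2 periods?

1546

Numbering the bands 1..7 from youngest to oldest:
[period 1]
Births: 1750 × 0.095 = 166  |  1800 × 0.33 = 594  |  2000 × 0.546 = 1092 → 1852
Band 2: 170 × 0.948 = 161
Band 3: 1730 × 0.941 = 1628
Band 4: 1750 × 0.933 = 1633
Band 5: 1800 × 0.947 = 1705
Band 6: 2000 × 0.951 = 1902
Band 7: 800 × 0.917 = 734
End of period: [1852, 161, 1628, 1633, 1705, 1902, 734]
[period 2]
Births: 1628 × 0.095 = 155  |  1633 × 0.33 = 539  |  1705 × 0.546 = 931 → 1625
Band 2: 1852 × 0.948 = 1756
Band 3: 161 × 0.941 = 152
Band 4: 1628 × 0.933 = 1519
Band 5: 1633 × 0.947 = 1546
Band 6: 1705 × 0.951 = 1621
Band 7: 1902 × 0.917 = 1744
End of period: [1625, 1756, 152, 1519, 1546, 1621, 1744]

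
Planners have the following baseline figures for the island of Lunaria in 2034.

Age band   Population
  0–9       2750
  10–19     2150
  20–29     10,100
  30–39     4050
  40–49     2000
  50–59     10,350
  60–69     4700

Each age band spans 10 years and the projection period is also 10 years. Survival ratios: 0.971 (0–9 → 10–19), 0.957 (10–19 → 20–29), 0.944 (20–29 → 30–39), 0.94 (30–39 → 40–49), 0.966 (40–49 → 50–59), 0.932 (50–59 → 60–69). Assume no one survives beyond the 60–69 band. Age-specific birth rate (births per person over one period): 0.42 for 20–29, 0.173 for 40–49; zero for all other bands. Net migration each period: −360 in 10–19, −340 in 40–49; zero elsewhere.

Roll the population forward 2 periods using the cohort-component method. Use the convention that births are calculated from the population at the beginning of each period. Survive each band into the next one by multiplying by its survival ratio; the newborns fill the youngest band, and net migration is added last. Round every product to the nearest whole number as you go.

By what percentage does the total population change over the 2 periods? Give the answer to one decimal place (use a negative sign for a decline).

Period 1:
Births: 10100 * 0.42 = 4242 ; 2000 * 0.173 = 346 ⇒ total 4588
10–19: 2750 * 0.971 = 2670
20–29: 2150 * 0.957 = 2058
30–39: 10100 * 0.944 = 9534
40–49: 4050 * 0.94 = 3807
50–59: 2000 * 0.966 = 1932
60–69: 10350 * 0.932 = 9646
Net migration: 10–19 − 360 → 2310; 40–49 − 340 → 3467
Population now: 0–9=4588, 10–19=2310, 20–29=2058, 30–39=9534, 40–49=3467, 50–59=1932, 60–69=9646
Period 2:
Births: 2058 * 0.42 = 864 ; 3467 * 0.173 = 600 ⇒ total 1464
10–19: 4588 * 0.971 = 4455
20–29: 2310 * 0.957 = 2211
30–39: 2058 * 0.944 = 1943
40–49: 9534 * 0.94 = 8962
50–59: 3467 * 0.966 = 3349
60–69: 1932 * 0.932 = 1801
Net migration: 10–19 − 360 → 4095; 40–49 − 340 → 8622
Population now: 0–9=1464, 10–19=4095, 20–29=2211, 30–39=1943, 40–49=8622, 50–59=3349, 60–69=1801
Total: 36100 → 23485; change = -12615; percentage change = -34.9%

-34.9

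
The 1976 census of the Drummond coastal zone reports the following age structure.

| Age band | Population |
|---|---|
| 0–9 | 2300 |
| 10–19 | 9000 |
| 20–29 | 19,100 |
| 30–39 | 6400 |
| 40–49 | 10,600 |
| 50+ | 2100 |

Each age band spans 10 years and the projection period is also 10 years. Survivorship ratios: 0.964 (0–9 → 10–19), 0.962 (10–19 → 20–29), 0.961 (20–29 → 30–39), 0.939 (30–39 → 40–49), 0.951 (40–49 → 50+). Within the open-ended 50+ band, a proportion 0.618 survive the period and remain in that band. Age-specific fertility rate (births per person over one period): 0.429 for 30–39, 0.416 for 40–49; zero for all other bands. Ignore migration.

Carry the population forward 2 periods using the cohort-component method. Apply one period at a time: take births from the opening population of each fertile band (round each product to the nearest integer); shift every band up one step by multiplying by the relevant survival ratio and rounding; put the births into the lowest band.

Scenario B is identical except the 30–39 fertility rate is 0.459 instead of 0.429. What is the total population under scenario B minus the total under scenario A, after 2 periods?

Call the groups 1 to 6, youngest first.
Period 1:
Births: 6400 × 0.429 = 2746 ; 10600 × 0.416 = 4410 → total 7156
Group 2: 2300 × 0.964 = 2217
Group 3: 9000 × 0.962 = 8658
Group 4: 19100 × 0.961 = 18355
Group 5: 6400 × 0.939 = 6010
Group 6: 10600 × 0.951 + 2100 × 0.618 = 10081 + 1298 = 11379
→ [7156, 2217, 8658, 18355, 6010, 11379]
Period 2:
Births: 18355 × 0.429 = 7874 ; 6010 × 0.416 = 2500 → total 10374
Group 2: 7156 × 0.964 = 6898
Group 3: 2217 × 0.962 = 2133
Group 4: 8658 × 0.961 = 8320
Group 5: 18355 × 0.939 = 17235
Group 6: 6010 × 0.951 + 11379 × 0.618 = 5716 + 7032 = 12748
→ [10374, 6898, 2133, 8320, 17235, 12748]
Scenario A total after 2 periods: 57708
Scenario B projection —
Period 1:
Births: 6400 × 0.459 = 2938 ; 10600 × 0.416 = 4410 → total 7348
Group 2: 2300 × 0.964 = 2217
Group 3: 9000 × 0.962 = 8658
Group 4: 19100 × 0.961 = 18355
Group 5: 6400 × 0.939 = 6010
Group 6: 10600 × 0.951 + 2100 × 0.618 = 10081 + 1298 = 11379
→ [7348, 2217, 8658, 18355, 6010, 11379]
Period 2:
Births: 18355 × 0.459 = 8425 ; 6010 × 0.416 = 2500 → total 10925
Group 2: 7348 × 0.964 = 7083
Group 3: 2217 × 0.962 = 2133
Group 4: 8658 × 0.961 = 8320
Group 5: 18355 × 0.939 = 17235
Group 6: 6010 × 0.951 + 11379 × 0.618 = 5716 + 7032 = 12748
→ [10925, 7083, 2133, 8320, 17235, 12748]
Scenario B total after 2 periods: 58444
Difference B − A = 58444 − 57708 = 736

736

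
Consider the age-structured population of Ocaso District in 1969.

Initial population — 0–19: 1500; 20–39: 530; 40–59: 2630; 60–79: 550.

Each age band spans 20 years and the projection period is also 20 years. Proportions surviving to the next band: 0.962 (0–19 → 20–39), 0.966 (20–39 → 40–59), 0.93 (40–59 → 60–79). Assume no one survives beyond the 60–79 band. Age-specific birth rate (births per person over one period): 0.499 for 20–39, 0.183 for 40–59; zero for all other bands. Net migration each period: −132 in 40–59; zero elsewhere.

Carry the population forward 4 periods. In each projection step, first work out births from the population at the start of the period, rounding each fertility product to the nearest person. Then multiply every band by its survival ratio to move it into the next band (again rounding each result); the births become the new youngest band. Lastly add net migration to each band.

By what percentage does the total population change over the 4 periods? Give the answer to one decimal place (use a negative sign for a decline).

-58.3

Let band 1 be 0–19 through band 4 = 60–79.
Period 1.
Births: 530 × 0.499 = 264 ; 2630 × 0.183 = 481 → 745
Band 2: 1500 × 0.962 = 1443
Band 3: 530 × 0.966 = 512
Band 4: 2630 × 0.93 = 2446
Net migration: Band 3 − 132 → 380
Population now: 0–19=745, 20–39=1443, 40–59=380, 60–79=2446
Period 2.
Births: 1443 × 0.499 = 720 ; 380 × 0.183 = 70 → 790
Band 2: 745 × 0.962 = 717
Band 3: 1443 × 0.966 = 1394
Band 4: 380 × 0.93 = 353
Net migration: Band 3 − 132 → 1262
Population now: 0–19=790, 20–39=717, 40–59=1262, 60–79=353
Period 3.
Births: 717 × 0.499 = 358 ; 1262 × 0.183 = 231 → 589
Band 2: 790 × 0.962 = 760
Band 3: 717 × 0.966 = 693
Band 4: 1262 × 0.93 = 1174
Net migration: Band 3 − 132 → 561
Population now: 0–19=589, 20–39=760, 40–59=561, 60–79=1174
Period 4.
Births: 760 × 0.499 = 379 ; 561 × 0.183 = 103 → 482
Band 2: 589 × 0.962 = 567
Band 3: 760 × 0.966 = 734
Band 4: 561 × 0.93 = 522
Net migration: Band 3 − 132 → 602
Population now: 0–19=482, 20–39=567, 40–59=602, 60–79=522
Total: 5210 → 2173; change = -3037; percentage change = -58.3%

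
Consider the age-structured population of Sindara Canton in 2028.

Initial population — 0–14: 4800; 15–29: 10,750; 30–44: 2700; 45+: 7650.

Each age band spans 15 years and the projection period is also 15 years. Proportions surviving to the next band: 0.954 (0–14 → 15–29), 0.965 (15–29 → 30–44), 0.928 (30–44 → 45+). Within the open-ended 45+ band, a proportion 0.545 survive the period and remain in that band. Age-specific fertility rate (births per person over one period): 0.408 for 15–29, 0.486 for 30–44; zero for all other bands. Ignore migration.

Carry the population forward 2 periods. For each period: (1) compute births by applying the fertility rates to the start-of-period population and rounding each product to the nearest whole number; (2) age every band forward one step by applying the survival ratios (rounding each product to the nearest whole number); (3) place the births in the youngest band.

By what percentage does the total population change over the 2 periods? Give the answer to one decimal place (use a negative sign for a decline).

15.9

[period 1]
Births: 10750 * 0.408 = 4386, 2700 * 0.486 = 1312 ⇒ total 5698
15–29: 4800 * 0.954 = 4579
30–44: 10750 * 0.965 = 10374
45+: 2700 * 0.928 + 7650 * 0.545 = 2506 + 4169 = 6675
End of period: [5698, 4579, 10374, 6675]
[period 2]
Births: 4579 * 0.408 = 1868, 10374 * 0.486 = 5042 ⇒ total 6910
15–29: 5698 * 0.954 = 5436
30–44: 4579 * 0.965 = 4419
45+: 10374 * 0.928 + 6675 * 0.545 = 9627 + 3638 = 13265
End of period: [6910, 5436, 4419, 13265]
Total: 25900 → 30030; change = 4130; percentage change = 15.9%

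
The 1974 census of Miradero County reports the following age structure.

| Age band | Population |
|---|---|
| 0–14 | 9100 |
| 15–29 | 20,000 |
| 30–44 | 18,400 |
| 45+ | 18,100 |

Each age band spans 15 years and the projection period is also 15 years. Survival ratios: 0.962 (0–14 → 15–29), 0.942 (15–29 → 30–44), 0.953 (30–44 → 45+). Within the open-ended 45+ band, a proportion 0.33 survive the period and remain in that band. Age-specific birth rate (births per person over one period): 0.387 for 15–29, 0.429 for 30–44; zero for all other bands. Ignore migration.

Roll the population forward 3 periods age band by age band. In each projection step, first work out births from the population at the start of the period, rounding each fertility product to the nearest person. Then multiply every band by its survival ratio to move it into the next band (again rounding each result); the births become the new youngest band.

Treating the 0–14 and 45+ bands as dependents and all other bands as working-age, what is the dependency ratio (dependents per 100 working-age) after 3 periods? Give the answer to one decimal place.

Let group 1 be 0–14 through group 4 = 45+.
Period 1.
Births: 20000 × 0.387 = 7740  |  18400 × 0.429 = 7894 — total 15634
Group 2: 9100 × 0.962 = 8754
Group 3: 20000 × 0.942 = 18840
Group 4: 18400 × 0.953 + 18100 × 0.33 = 17535 + 5973 = 23508
Population now: 0–14=15634, 15–29=8754, 30–44=18840, 45+=23508
Period 2.
Births: 8754 × 0.387 = 3388  |  18840 × 0.429 = 8082 — total 11470
Group 2: 15634 × 0.962 = 15040
Group 3: 8754 × 0.942 = 8246
Group 4: 18840 × 0.953 + 23508 × 0.33 = 17955 + 7758 = 25713
Population now: 0–14=11470, 15–29=15040, 30–44=8246, 45+=25713
Period 3.
Births: 15040 × 0.387 = 5820  |  8246 × 0.429 = 3538 — total 9358
Group 2: 11470 × 0.962 = 11034
Group 3: 15040 × 0.942 = 14168
Group 4: 8246 × 0.953 + 25713 × 0.33 = 7858 + 8485 = 16343
Population now: 0–14=9358, 15–29=11034, 30–44=14168, 45+=16343
Dependents (band 0–14 + band 45+) = 9358 + 16343 = 25701; working-age = 25202; ratio = 25701/25202 × 100 = 102.0

102.0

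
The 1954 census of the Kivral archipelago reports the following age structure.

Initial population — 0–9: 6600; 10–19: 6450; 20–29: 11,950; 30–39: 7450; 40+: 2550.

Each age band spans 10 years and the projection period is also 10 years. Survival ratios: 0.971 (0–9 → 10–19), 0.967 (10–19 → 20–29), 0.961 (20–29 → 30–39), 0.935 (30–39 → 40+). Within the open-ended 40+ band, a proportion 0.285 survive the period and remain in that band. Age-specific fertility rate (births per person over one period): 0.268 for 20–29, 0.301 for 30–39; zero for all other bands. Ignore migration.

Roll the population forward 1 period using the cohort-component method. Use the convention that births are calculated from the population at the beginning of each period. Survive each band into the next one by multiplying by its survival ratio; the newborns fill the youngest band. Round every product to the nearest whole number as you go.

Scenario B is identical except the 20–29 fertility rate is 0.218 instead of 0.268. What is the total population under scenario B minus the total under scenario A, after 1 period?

-598

Period 1.
Births: 11950 × 0.268 = 3203, 7450 × 0.301 = 2242 — total 5445
10–19: 6600 × 0.971 = 6409
20–29: 6450 × 0.967 = 6237
30–39: 11950 × 0.961 = 11484
40+: 7450 × 0.935 + 2550 × 0.285 = 6966 + 727 = 7693
Population now: 0–9=5445, 10–19=6409, 20–29=6237, 30–39=11484, 40+=7693
Scenario A total after 1 period: 37268
Scenario B projection —
Period 1.
Births: 11950 × 0.218 = 2605, 7450 × 0.301 = 2242 — total 4847
10–19: 6600 × 0.971 = 6409
20–29: 6450 × 0.967 = 6237
30–39: 11950 × 0.961 = 11484
40+: 7450 × 0.935 + 2550 × 0.285 = 6966 + 727 = 7693
Population now: 0–9=4847, 10–19=6409, 20–29=6237, 30–39=11484, 40+=7693
Scenario B total after 1 period: 36670
Difference B − A = 36670 − 37268 = -598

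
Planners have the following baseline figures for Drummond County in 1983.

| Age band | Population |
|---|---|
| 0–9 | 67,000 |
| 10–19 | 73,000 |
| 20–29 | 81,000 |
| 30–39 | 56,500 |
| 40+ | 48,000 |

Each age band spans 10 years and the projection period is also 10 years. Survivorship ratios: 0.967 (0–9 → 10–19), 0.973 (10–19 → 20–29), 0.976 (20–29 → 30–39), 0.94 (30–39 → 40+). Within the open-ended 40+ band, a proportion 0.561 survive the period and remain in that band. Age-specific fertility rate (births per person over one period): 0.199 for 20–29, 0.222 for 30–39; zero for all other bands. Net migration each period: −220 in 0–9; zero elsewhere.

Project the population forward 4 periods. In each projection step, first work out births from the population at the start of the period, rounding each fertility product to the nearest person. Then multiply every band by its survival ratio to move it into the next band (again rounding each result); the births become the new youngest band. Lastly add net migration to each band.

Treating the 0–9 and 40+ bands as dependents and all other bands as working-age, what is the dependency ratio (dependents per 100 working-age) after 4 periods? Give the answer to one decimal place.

182.6

[period 1]
Births: 81000 × 0.199 = 16119, 56500 × 0.222 = 12543 ⇒ total 28662
10–19: 67000 × 0.967 = 64789
20–29: 73000 × 0.973 = 71029
30–39: 81000 × 0.976 = 79056
40+: 56500 × 0.94 + 48000 × 0.561 = 53110 + 26928 = 80038
Net migration: 0–9 − 220 → 28442
End of period: [28442, 64789, 71029, 79056, 80038]
[period 2]
Births: 71029 × 0.199 = 14135, 79056 × 0.222 = 17550 ⇒ total 31685
10–19: 28442 × 0.967 = 27503
20–29: 64789 × 0.973 = 63040
30–39: 71029 × 0.976 = 69324
40+: 79056 × 0.94 + 80038 × 0.561 = 74313 + 44901 = 119214
Net migration: 0–9 − 220 → 31465
End of period: [31465, 27503, 63040, 69324, 119214]
[period 3]
Births: 63040 × 0.199 = 12545, 69324 × 0.222 = 15390 ⇒ total 27935
10–19: 31465 × 0.967 = 30427
20–29: 27503 × 0.973 = 26760
30–39: 63040 × 0.976 = 61527
40+: 69324 × 0.94 + 119214 × 0.561 = 65165 + 66879 = 132044
Net migration: 0–9 − 220 → 27715
End of period: [27715, 30427, 26760, 61527, 132044]
[period 4]
Births: 26760 × 0.199 = 5325, 61527 × 0.222 = 13659 ⇒ total 18984
10–19: 27715 × 0.967 = 26800
20–29: 30427 × 0.973 = 29605
30–39: 26760 × 0.976 = 26118
40+: 61527 × 0.94 + 132044 × 0.561 = 57835 + 74077 = 131912
Net migration: 0–9 − 220 → 18764
End of period: [18764, 26800, 29605, 26118, 131912]
Dependents (band 0–9 + band 40+) = 18764 + 131912 = 150676; working-age = 82523; ratio = 150676/82523 × 100 = 182.6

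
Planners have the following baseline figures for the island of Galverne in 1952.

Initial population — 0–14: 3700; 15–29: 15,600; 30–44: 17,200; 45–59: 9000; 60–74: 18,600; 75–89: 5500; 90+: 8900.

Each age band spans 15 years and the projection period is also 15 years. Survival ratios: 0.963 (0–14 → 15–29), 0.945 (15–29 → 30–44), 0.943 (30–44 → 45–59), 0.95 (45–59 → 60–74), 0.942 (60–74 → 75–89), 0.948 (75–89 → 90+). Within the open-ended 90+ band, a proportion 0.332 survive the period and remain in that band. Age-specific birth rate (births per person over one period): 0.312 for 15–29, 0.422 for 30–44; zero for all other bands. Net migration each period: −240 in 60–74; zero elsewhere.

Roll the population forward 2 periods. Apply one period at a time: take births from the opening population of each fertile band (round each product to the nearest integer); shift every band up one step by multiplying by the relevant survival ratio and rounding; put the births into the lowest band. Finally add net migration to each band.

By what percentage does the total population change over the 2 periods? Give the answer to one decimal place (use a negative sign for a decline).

Numbering the groups 1..7 from youngest to oldest:
After projecting period 1:
Births: 15600 × 0.312 = 4867  |  17200 × 0.422 = 7258 — total 12125
Group 2: 3700 × 0.963 = 3563
Group 3: 15600 × 0.945 = 14742
Group 4: 17200 × 0.943 = 16220
Group 5: 9000 × 0.95 = 8550
Group 6: 18600 × 0.942 = 17521
Group 7: 5500 × 0.948 + 8900 × 0.332 = 5214 + 2955 = 8169
Net migration: Group 5 − 240 → 8310
End of period: [12125, 3563, 14742, 16220, 8310, 17521, 8169]
After projecting period 2:
Births: 3563 × 0.312 = 1112  |  14742 × 0.422 = 6221 — total 7333
Group 2: 12125 × 0.963 = 11676
Group 3: 3563 × 0.945 = 3367
Group 4: 14742 × 0.943 = 13902
Group 5: 16220 × 0.95 = 15409
Group 6: 8310 × 0.942 = 7828
Group 7: 17521 × 0.948 + 8169 × 0.332 = 16610 + 2712 = 19322
Net migration: Group 5 − 240 → 15169
End of period: [7333, 11676, 3367, 13902, 15169, 7828, 19322]
Total: 78500 → 78597; change = 97; percentage change = 0.1%

0.1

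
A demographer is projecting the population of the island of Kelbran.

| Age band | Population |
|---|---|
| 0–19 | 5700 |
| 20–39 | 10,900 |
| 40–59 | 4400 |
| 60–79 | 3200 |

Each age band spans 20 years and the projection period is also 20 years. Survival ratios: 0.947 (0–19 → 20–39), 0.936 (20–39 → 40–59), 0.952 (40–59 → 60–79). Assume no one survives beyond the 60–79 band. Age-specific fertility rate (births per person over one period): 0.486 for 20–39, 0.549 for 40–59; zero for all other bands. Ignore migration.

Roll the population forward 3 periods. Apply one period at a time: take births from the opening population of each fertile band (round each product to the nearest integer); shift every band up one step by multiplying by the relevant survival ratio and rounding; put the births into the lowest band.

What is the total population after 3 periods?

Period 1:
Births: 10900 × 0.486 = 5297  |  4400 × 0.549 = 2416 → total 7713
20–39: 5700 × 0.947 = 5398
40–59: 10900 × 0.936 = 10202
60–79: 4400 × 0.952 = 4189
Giving 7713 / 5398 / 10202 / 4189.
Period 2:
Births: 5398 × 0.486 = 2623  |  10202 × 0.549 = 5601 → total 8224
20–39: 7713 × 0.947 = 7304
40–59: 5398 × 0.936 = 5053
60–79: 10202 × 0.952 = 9712
Giving 8224 / 7304 / 5053 / 9712.
Period 3:
Births: 7304 × 0.486 = 3550  |  5053 × 0.549 = 2774 → total 6324
20–39: 8224 × 0.947 = 7788
40–59: 7304 × 0.936 = 6837
60–79: 5053 × 0.952 = 4810
Giving 6324 / 7788 / 6837 / 4810.
Total after period 3: 6324 + 7788 + 6837 + 4810 = 25759

25759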